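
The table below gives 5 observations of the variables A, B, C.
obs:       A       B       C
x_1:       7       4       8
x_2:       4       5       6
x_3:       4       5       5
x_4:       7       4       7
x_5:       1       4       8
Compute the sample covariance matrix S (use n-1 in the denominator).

Step 1 — column means:
  mean(A) = (7 + 4 + 4 + 7 + 1) / 5 = 23/5 = 4.6
  mean(B) = (4 + 5 + 5 + 4 + 4) / 5 = 22/5 = 4.4
  mean(C) = (8 + 6 + 5 + 7 + 8) / 5 = 34/5 = 6.8

Step 2 — sample covariance S[i,j] = (1/(n-1)) · Σ_k (x_{k,i} - mean_i) · (x_{k,j} - mean_j), with n-1 = 4.
  S[A,A] = ((2.4)·(2.4) + (-0.6)·(-0.6) + (-0.6)·(-0.6) + (2.4)·(2.4) + (-3.6)·(-3.6)) / 4 = 25.2/4 = 6.3
  S[A,B] = ((2.4)·(-0.4) + (-0.6)·(0.6) + (-0.6)·(0.6) + (2.4)·(-0.4) + (-3.6)·(-0.4)) / 4 = -1.2/4 = -0.3
  S[A,C] = ((2.4)·(1.2) + (-0.6)·(-0.8) + (-0.6)·(-1.8) + (2.4)·(0.2) + (-3.6)·(1.2)) / 4 = 0.6/4 = 0.15
  S[B,B] = ((-0.4)·(-0.4) + (0.6)·(0.6) + (0.6)·(0.6) + (-0.4)·(-0.4) + (-0.4)·(-0.4)) / 4 = 1.2/4 = 0.3
  S[B,C] = ((-0.4)·(1.2) + (0.6)·(-0.8) + (0.6)·(-1.8) + (-0.4)·(0.2) + (-0.4)·(1.2)) / 4 = -2.6/4 = -0.65
  S[C,C] = ((1.2)·(1.2) + (-0.8)·(-0.8) + (-1.8)·(-1.8) + (0.2)·(0.2) + (1.2)·(1.2)) / 4 = 6.8/4 = 1.7

S is symmetric (S[j,i] = S[i,j]). Assembling:

S = [[6.3, -0.3, 0.15],
 [-0.3, 0.3, -0.65],
 [0.15, -0.65, 1.7]]


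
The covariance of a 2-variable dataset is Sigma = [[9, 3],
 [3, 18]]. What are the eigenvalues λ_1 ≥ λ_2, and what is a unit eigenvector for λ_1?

Step 1 — characteristic polynomial of 2×2 Sigma:
  det(Sigma - λI) = λ² - trace · λ + det = 0.
  trace = 9 + 18 = 27, det = 9·18 - (3)² = 153.
Step 2 — discriminant:
  Δ = trace² - 4·det = 729 - 612 = 117.
Step 3 — eigenvalues:
  λ = (trace ± √Δ)/2 = (27 ± 10.8167)/2,
  λ_1 = 18.9083,  λ_2 = 8.0917.

Step 4 — unit eigenvector for λ_1: solve (Sigma - λ_1 I)v = 0. First row:
  (9 - 18.9083)·v_x + (3)·v_y = 0, i.e. (-9.9083)·v_x + (3)·v_y = 0,
  so v ∝ (b, λ_1 - a) = (3, 9.9083) = u.
  ||u|| = √((3)² + (9.9083)²) = √(107.1749) ≈ 10.3525,
  v_1 = u/||u|| ≈ (0.2898, 0.9571) (||v_1|| = 1).

λ_1 = 18.9083,  λ_2 = 8.0917;  v_1 ≈ (0.2898, 0.9571)


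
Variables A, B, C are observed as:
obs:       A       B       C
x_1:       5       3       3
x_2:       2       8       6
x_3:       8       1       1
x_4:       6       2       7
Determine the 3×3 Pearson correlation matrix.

Step 1 — column means:
  mean(A) = (5 + 2 + 8 + 6) / 4 = 21/4 = 5.25
  mean(B) = (3 + 8 + 1 + 2) / 4 = 14/4 = 3.5
  mean(C) = (3 + 6 + 1 + 7) / 4 = 17/4 = 4.25

Step 2 — sample variances and covariances s[i,j] = (1/(n-1)) · Σ_k (x_{k,i} - mean_i) · (x_{k,j} - mean_j), with n-1 = 3:
  s[A,A] = ((-0.25)·(-0.25) + (-3.25)·(-3.25) + (2.75)·(2.75) + (0.75)·(0.75)) / 3 = 18.75/3 = 6.25
  s[A,B] = ((-0.25)·(-0.5) + (-3.25)·(4.5) + (2.75)·(-2.5) + (0.75)·(-1.5)) / 3 = -22.5/3 = -7.5
  s[A,C] = ((-0.25)·(-1.25) + (-3.25)·(1.75) + (2.75)·(-3.25) + (0.75)·(2.75)) / 3 = -12.25/3 = -4.0833
  s[B,B] = ((-0.5)·(-0.5) + (4.5)·(4.5) + (-2.5)·(-2.5) + (-1.5)·(-1.5)) / 3 = 29/3 = 9.6667
  s[B,C] = ((-0.5)·(-1.25) + (4.5)·(1.75) + (-2.5)·(-3.25) + (-1.5)·(2.75)) / 3 = 12.5/3 = 4.1667
  s[C,C] = ((-1.25)·(-1.25) + (1.75)·(1.75) + (-3.25)·(-3.25) + (2.75)·(2.75)) / 3 = 22.75/3 = 7.5833
  Sample standard deviations s_i = √(s[i,i]):
  s(A) = √(6.25) = 2.5
  s(B) = √(9.6667) = 3.1091
  s(C) = √(7.5833) = 2.7538

Step 3 — r_{ij} = s_{ij} / (s_i · s_j):
  r[A,A] = 1 (diagonal).
  r[A,B] = -7.5 / (2.5 · 3.1091) = -7.5 / 7.7728 = -0.9649
  r[A,C] = -4.0833 / (2.5 · 2.7538) = -4.0833 / 6.8845 = -0.5931
  r[B,B] = 1 (diagonal).
  r[B,C] = 4.1667 / (3.1091 · 2.7538) = 4.1667 / 8.5619 = 0.4867
  r[C,C] = 1 (diagonal).

R is symmetric with unit diagonal. Assembling:

R = [[1, -0.9649, -0.5931],
 [-0.9649, 1, 0.4867],
 [-0.5931, 0.4867, 1]]


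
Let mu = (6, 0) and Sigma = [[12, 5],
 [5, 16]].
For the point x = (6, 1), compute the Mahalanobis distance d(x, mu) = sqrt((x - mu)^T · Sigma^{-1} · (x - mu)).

Step 1 — centre the observation: (x - mu) = (0, 1).

Step 2 — invert Sigma. det(Sigma) = 12·16 - (5)² = 167.
  Sigma^{-1} = (1/det) · [[d, -b], [-b, a]] = [[0.0958, -0.0299],
 [-0.0299, 0.0719]].

Step 3 — form the quadratic (x - mu)^T · Sigma^{-1} · (x - mu):
  Sigma^{-1} · (x - mu) = (-0.0299, 0.0719).
  (x - mu)^T · [Sigma^{-1} · (x - mu)] = (0)·(-0.0299) + (1)·(0.0719) = 0.0719.

Step 4 — take square root: d = √(0.0719) ≈ 0.2681.

d(x, mu) = √(0.0719) ≈ 0.2681


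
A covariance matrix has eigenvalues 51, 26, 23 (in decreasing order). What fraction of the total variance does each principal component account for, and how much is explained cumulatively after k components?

Step 1 — total variance = trace(Sigma) = Σ λ_i = 51 + 26 + 23 = 100.

Step 2 — fraction explained by component i = λ_i / Σ λ:
  PC1: 51/100 = 0.51
  PC2: 26/100 = 0.26
  PC3: 23/100 = 0.23

Step 3 — cumulative fraction after k components = (λ_1 + ... + λ_k) / Σ λ:
  k = 1: 51/100 = 0.51
  k = 2: (51 + 26)/100 = 77/100 = 0.77
  k = 3: (51 + 26 + 23)/100 = 100/100 = 1

Summary (fraction, with percent):

explained: PC1 0.51 (51%), PC2 0.26 (26%), PC3 0.23 (23%);  cumulative: 0.51, 0.77, 1


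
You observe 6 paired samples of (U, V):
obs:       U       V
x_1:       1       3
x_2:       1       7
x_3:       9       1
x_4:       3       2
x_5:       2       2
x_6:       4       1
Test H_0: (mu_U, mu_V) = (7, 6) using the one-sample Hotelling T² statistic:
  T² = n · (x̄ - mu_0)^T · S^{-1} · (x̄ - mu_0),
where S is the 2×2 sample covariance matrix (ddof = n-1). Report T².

Step 1 — sample mean vector:
  mean(U) = (1 + 1 + 9 + 3 + 2 + 4) / 6 = 20/6 = 3.3333
  mean(V) = (3 + 7 + 1 + 2 + 2 + 1) / 6 = 16/6 = 2.6667
  x̄ = (3.3333, 2.6667),  deviation x̄ - mu_0 = (3.3333, 2.6667) - (7, 6) = (-3.6667, -3.3333).

Step 2 — sample covariance matrix, S[i,j] = (1/(n-1)) · Σ_k (x_{k,i} - mean_i) · (x_{k,j} - mean_j), divisor n-1 = 5:
  S[U,U] = ((-2.3333)·(-2.3333) + (-2.3333)·(-2.3333) + (5.6667)·(5.6667) + (-0.3333)·(-0.3333) + (-1.3333)·(-1.3333) + (0.6667)·(0.6667)) / 5 = 45.3333/5 = 9.0667
  S[U,V] = ((-2.3333)·(0.3333) + (-2.3333)·(4.3333) + (5.6667)·(-1.6667) + (-0.3333)·(-0.6667) + (-1.3333)·(-0.6667) + (0.6667)·(-1.6667)) / 5 = -20.3333/5 = -4.0667
  S[V,V] = ((0.3333)·(0.3333) + (4.3333)·(4.3333) + (-1.6667)·(-1.6667) + (-0.6667)·(-0.6667) + (-0.6667)·(-0.6667) + (-1.6667)·(-1.6667)) / 5 = 25.3333/5 = 5.0667
  S = [[9.0667, -4.0667],
 [-4.0667, 5.0667]].

Step 3 — invert S. det(S) = 9.0667·5.0667 - (-4.0667)² = 29.4.
  S^{-1} = (1/det) · [[d, -b], [-b, a]] = [[0.1723, 0.1383],
 [0.1383, 0.3084]].

Step 4 — quadratic form (x̄ - mu_0)^T · S^{-1} · (x̄ - mu_0):
  S^{-1} · (x̄ - mu_0) = (-1.093, -1.5351),
  (x̄ - mu_0)^T · [...] = (-3.6667)·(-1.093) + (-3.3333)·(-1.5351) = 9.1247.

Step 5 — scale by n: T² = 6 · 9.1247 = 54.7483.

T² ≈ 54.7483


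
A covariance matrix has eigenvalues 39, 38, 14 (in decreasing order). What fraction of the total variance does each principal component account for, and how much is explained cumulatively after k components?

Step 1 — total variance = trace(Sigma) = Σ λ_i = 39 + 38 + 14 = 91.

Step 2 — fraction explained by component i = λ_i / Σ λ:
  PC1: 39/91 = 0.4286
  PC2: 38/91 = 0.4176
  PC3: 14/91 = 0.1538

Step 3 — cumulative fraction after k components = (λ_1 + ... + λ_k) / Σ λ:
  k = 1: 39/91 = 0.4286
  k = 2: (39 + 38)/91 = 77/91 = 0.8462
  k = 3: (39 + 38 + 14)/91 = 91/91 = 1

Summary (fraction, with percent):

explained: PC1 0.4286 (42.86%), PC2 0.4176 (41.76%), PC3 0.1538 (15.38%);  cumulative: 0.4286, 0.8462, 1


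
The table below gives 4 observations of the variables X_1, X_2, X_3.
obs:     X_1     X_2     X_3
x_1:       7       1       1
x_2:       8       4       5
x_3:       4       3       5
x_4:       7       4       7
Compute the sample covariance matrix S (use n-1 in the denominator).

Step 1 — column means:
  mean(X_1) = (7 + 8 + 4 + 7) / 4 = 26/4 = 6.5
  mean(X_2) = (1 + 4 + 3 + 4) / 4 = 12/4 = 3
  mean(X_3) = (1 + 5 + 5 + 7) / 4 = 18/4 = 4.5

Step 2 — sample covariance S[i,j] = (1/(n-1)) · Σ_k (x_{k,i} - mean_i) · (x_{k,j} - mean_j), with n-1 = 3.
  S[X_1,X_1] = ((0.5)·(0.5) + (1.5)·(1.5) + (-2.5)·(-2.5) + (0.5)·(0.5)) / 3 = 9/3 = 3
  S[X_1,X_2] = ((0.5)·(-2) + (1.5)·(1) + (-2.5)·(0) + (0.5)·(1)) / 3 = 1/3 = 0.3333
  S[X_1,X_3] = ((0.5)·(-3.5) + (1.5)·(0.5) + (-2.5)·(0.5) + (0.5)·(2.5)) / 3 = -1/3 = -0.3333
  S[X_2,X_2] = ((-2)·(-2) + (1)·(1) + (0)·(0) + (1)·(1)) / 3 = 6/3 = 2
  S[X_2,X_3] = ((-2)·(-3.5) + (1)·(0.5) + (0)·(0.5) + (1)·(2.5)) / 3 = 10/3 = 3.3333
  S[X_3,X_3] = ((-3.5)·(-3.5) + (0.5)·(0.5) + (0.5)·(0.5) + (2.5)·(2.5)) / 3 = 19/3 = 6.3333

S is symmetric (S[j,i] = S[i,j]). Assembling:

S = [[3, 0.3333, -0.3333],
 [0.3333, 2, 3.3333],
 [-0.3333, 3.3333, 6.3333]]


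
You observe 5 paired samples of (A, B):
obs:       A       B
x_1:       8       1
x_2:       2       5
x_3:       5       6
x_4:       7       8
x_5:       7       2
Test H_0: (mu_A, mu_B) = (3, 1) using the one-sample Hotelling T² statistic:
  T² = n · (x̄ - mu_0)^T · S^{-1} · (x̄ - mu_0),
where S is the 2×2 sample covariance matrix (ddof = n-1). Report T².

Step 1 — sample mean vector:
  mean(A) = (8 + 2 + 5 + 7 + 7) / 5 = 29/5 = 5.8
  mean(B) = (1 + 5 + 6 + 8 + 2) / 5 = 22/5 = 4.4
  x̄ = (5.8, 4.4),  deviation x̄ - mu_0 = (5.8, 4.4) - (3, 1) = (2.8, 3.4).

Step 2 — sample covariance matrix, S[i,j] = (1/(n-1)) · Σ_k (x_{k,i} - mean_i) · (x_{k,j} - mean_j), divisor n-1 = 4:
  S[A,A] = ((2.2)·(2.2) + (-3.8)·(-3.8) + (-0.8)·(-0.8) + (1.2)·(1.2) + (1.2)·(1.2)) / 4 = 22.8/4 = 5.7
  S[A,B] = ((2.2)·(-3.4) + (-3.8)·(0.6) + (-0.8)·(1.6) + (1.2)·(3.6) + (1.2)·(-2.4)) / 4 = -9.6/4 = -2.4
  S[B,B] = ((-3.4)·(-3.4) + (0.6)·(0.6) + (1.6)·(1.6) + (3.6)·(3.6) + (-2.4)·(-2.4)) / 4 = 33.2/4 = 8.3
  S = [[5.7, -2.4],
 [-2.4, 8.3]].

Step 3 — invert S. det(S) = 5.7·8.3 - (-2.4)² = 41.55.
  S^{-1} = (1/det) · [[d, -b], [-b, a]] = [[0.1998, 0.0578],
 [0.0578, 0.1372]].

Step 4 — quadratic form (x̄ - mu_0)^T · S^{-1} · (x̄ - mu_0):
  S^{-1} · (x̄ - mu_0) = (0.7557, 0.6282),
  (x̄ - mu_0)^T · [...] = (2.8)·(0.7557) + (3.4)·(0.6282) = 4.2517.

Step 5 — scale by n: T² = 5 · 4.2517 = 21.2587.

T² ≈ 21.2587


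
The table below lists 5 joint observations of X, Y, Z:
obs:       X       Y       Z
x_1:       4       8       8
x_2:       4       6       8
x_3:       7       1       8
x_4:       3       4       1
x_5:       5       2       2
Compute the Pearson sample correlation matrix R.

Step 1 — column means:
  mean(X) = (4 + 4 + 7 + 3 + 5) / 5 = 23/5 = 4.6
  mean(Y) = (8 + 6 + 1 + 4 + 2) / 5 = 21/5 = 4.2
  mean(Z) = (8 + 8 + 8 + 1 + 2) / 5 = 27/5 = 5.4

Step 2 — sample variances and covariances s[i,j] = (1/(n-1)) · Σ_k (x_{k,i} - mean_i) · (x_{k,j} - mean_j), with n-1 = 4:
  s[X,X] = ((-0.6)·(-0.6) + (-0.6)·(-0.6) + (2.4)·(2.4) + (-1.6)·(-1.6) + (0.4)·(0.4)) / 4 = 9.2/4 = 2.3
  s[X,Y] = ((-0.6)·(3.8) + (-0.6)·(1.8) + (2.4)·(-3.2) + (-1.6)·(-0.2) + (0.4)·(-2.2)) / 4 = -11.6/4 = -2.9
  s[X,Z] = ((-0.6)·(2.6) + (-0.6)·(2.6) + (2.4)·(2.6) + (-1.6)·(-4.4) + (0.4)·(-3.4)) / 4 = 8.8/4 = 2.2
  s[Y,Y] = ((3.8)·(3.8) + (1.8)·(1.8) + (-3.2)·(-3.2) + (-0.2)·(-0.2) + (-2.2)·(-2.2)) / 4 = 32.8/4 = 8.2
  s[Y,Z] = ((3.8)·(2.6) + (1.8)·(2.6) + (-3.2)·(2.6) + (-0.2)·(-4.4) + (-2.2)·(-3.4)) / 4 = 14.6/4 = 3.65
  s[Z,Z] = ((2.6)·(2.6) + (2.6)·(2.6) + (2.6)·(2.6) + (-4.4)·(-4.4) + (-3.4)·(-3.4)) / 4 = 51.2/4 = 12.8
  Sample standard deviations s_i = √(s[i,i]):
  s(X) = √(2.3) = 1.5166
  s(Y) = √(8.2) = 2.8636
  s(Z) = √(12.8) = 3.5777

Step 3 — r_{ij} = s_{ij} / (s_i · s_j):
  r[X,X] = 1 (diagonal).
  r[X,Y] = -2.9 / (1.5166 · 2.8636) = -2.9 / 4.3428 = -0.6678
  r[X,Z] = 2.2 / (1.5166 · 3.5777) = 2.2 / 5.4259 = 0.4055
  r[Y,Y] = 1 (diagonal).
  r[Y,Z] = 3.65 / (2.8636 · 3.5777) = 3.65 / 10.245 = 0.3563
  r[Z,Z] = 1 (diagonal).

R is symmetric with unit diagonal. Assembling:

R = [[1, -0.6678, 0.4055],
 [-0.6678, 1, 0.3563],
 [0.4055, 0.3563, 1]]


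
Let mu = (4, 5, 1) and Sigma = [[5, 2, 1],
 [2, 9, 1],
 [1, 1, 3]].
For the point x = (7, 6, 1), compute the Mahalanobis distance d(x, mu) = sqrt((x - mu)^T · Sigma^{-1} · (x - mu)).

Step 1 — centre the observation: (x - mu) = (3, 1, 0).

Step 2 — invert Sigma (cofactor / det for 3×3, or solve directly):
  Sigma^{-1} = [[0.2301, -0.0442, -0.0619],
 [-0.0442, 0.1239, -0.0265],
 [-0.0619, -0.0265, 0.3628]].

Step 3 — form the quadratic (x - mu)^T · Sigma^{-1} · (x - mu):
  Sigma^{-1} · (x - mu) = (0.646, -0.0088, -0.2124).
  (x - mu)^T · [Sigma^{-1} · (x - mu)] = (3)·(0.646) + (1)·(-0.0088) + (0)·(-0.2124) = 1.9292.

Step 4 — take square root: d = √(1.9292) ≈ 1.389.

d(x, mu) = √(1.9292) ≈ 1.389


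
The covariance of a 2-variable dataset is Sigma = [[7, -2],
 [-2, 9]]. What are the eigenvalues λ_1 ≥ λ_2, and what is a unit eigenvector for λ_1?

Step 1 — characteristic polynomial of 2×2 Sigma:
  det(Sigma - λI) = λ² - trace · λ + det = 0.
  trace = 7 + 9 = 16, det = 7·9 - (-2)² = 59.
Step 2 — discriminant:
  Δ = trace² - 4·det = 256 - 236 = 20.
Step 3 — eigenvalues:
  λ = (trace ± √Δ)/2 = (16 ± 4.4721)/2,
  λ_1 = 10.2361,  λ_2 = 5.7639.

Step 4 — unit eigenvector for λ_1: solve (Sigma - λ_1 I)v = 0. First row:
  (7 - 10.2361)·v_x + (-2)·v_y = 0, i.e. (-3.2361)·v_x + (-2)·v_y = 0,
  so v ∝ (b, λ_1 - a) = (-2, 3.2361); multiply by -1 so the first entry is positive: u = (2, -3.2361).
  ||u|| = √((2)² + (-3.2361)²) = √(14.4721) ≈ 3.8042,
  v_1 = u/||u|| ≈ (0.5257, -0.8507) (||v_1|| = 1).

λ_1 = 10.2361,  λ_2 = 5.7639;  v_1 ≈ (0.5257, -0.8507)


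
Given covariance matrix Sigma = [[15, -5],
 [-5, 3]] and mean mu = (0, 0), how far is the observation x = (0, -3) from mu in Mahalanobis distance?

Step 1 — centre the observation: (x - mu) = (0, -3).

Step 2 — invert Sigma. det(Sigma) = 15·3 - (-5)² = 20.
  Sigma^{-1} = (1/det) · [[d, -b], [-b, a]] = [[0.15, 0.25],
 [0.25, 0.75]].

Step 3 — form the quadratic (x - mu)^T · Sigma^{-1} · (x - mu):
  Sigma^{-1} · (x - mu) = (-0.75, -2.25).
  (x - mu)^T · [Sigma^{-1} · (x - mu)] = (0)·(-0.75) + (-3)·(-2.25) = 6.75.

Step 4 — take square root: d = √(6.75) ≈ 2.5981.

d(x, mu) = √(6.75) ≈ 2.5981


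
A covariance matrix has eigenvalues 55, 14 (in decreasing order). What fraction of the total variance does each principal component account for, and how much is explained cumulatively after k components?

Step 1 — total variance = trace(Sigma) = Σ λ_i = 55 + 14 = 69.

Step 2 — fraction explained by component i = λ_i / Σ λ:
  PC1: 55/69 = 0.7971
  PC2: 14/69 = 0.2029

Step 3 — cumulative fraction after k components = (λ_1 + ... + λ_k) / Σ λ:
  k = 1: 55/69 = 0.7971
  k = 2: (55 + 14)/69 = 69/69 = 1

Summary (fraction, with percent):

explained: PC1 0.7971 (79.71%), PC2 0.2029 (20.29%);  cumulative: 0.7971, 1


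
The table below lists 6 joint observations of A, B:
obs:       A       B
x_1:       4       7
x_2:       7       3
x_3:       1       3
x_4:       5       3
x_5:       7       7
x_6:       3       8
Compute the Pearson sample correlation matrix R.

Step 1 — column means:
  mean(A) = (4 + 7 + 1 + 5 + 7 + 3) / 6 = 27/6 = 4.5
  mean(B) = (7 + 3 + 3 + 3 + 7 + 8) / 6 = 31/6 = 5.1667

Step 2 — sample variances and covariances s[i,j] = (1/(n-1)) · Σ_k (x_{k,i} - mean_i) · (x_{k,j} - mean_j), with n-1 = 5:
  s[A,A] = ((-0.5)·(-0.5) + (2.5)·(2.5) + (-3.5)·(-3.5) + (0.5)·(0.5) + (2.5)·(2.5) + (-1.5)·(-1.5)) / 5 = 27.5/5 = 5.5
  s[A,B] = ((-0.5)·(1.8333) + (2.5)·(-2.1667) + (-3.5)·(-2.1667) + (0.5)·(-2.1667) + (2.5)·(1.8333) + (-1.5)·(2.8333)) / 5 = 0.5/5 = 0.1
  s[B,B] = ((1.8333)·(1.8333) + (-2.1667)·(-2.1667) + (-2.1667)·(-2.1667) + (-2.1667)·(-2.1667) + (1.8333)·(1.8333) + (2.8333)·(2.8333)) / 5 = 28.8333/5 = 5.7667
  Sample standard deviations s_i = √(s[i,i]):
  s(A) = √(5.5) = 2.3452
  s(B) = √(5.7667) = 2.4014

Step 3 — r_{ij} = s_{ij} / (s_i · s_j):
  r[A,A] = 1 (diagonal).
  r[A,B] = 0.1 / (2.3452 · 2.4014) = 0.1 / 5.6318 = 0.0178
  r[B,B] = 1 (diagonal).

R is symmetric with unit diagonal. Assembling:

R = [[1, 0.0178],
 [0.0178, 1]]


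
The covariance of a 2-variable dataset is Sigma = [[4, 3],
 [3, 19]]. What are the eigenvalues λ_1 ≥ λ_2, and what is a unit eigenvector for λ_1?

Step 1 — characteristic polynomial of 2×2 Sigma:
  det(Sigma - λI) = λ² - trace · λ + det = 0.
  trace = 4 + 19 = 23, det = 4·19 - (3)² = 67.
Step 2 — discriminant:
  Δ = trace² - 4·det = 529 - 268 = 261.
Step 3 — eigenvalues:
  λ = (trace ± √Δ)/2 = (23 ± 16.1555)/2,
  λ_1 = 19.5777,  λ_2 = 3.4223.

Step 4 — unit eigenvector for λ_1: solve (Sigma - λ_1 I)v = 0. First row:
  (4 - 19.5777)·v_x + (3)·v_y = 0, i.e. (-15.5777)·v_x + (3)·v_y = 0,
  so v ∝ (b, λ_1 - a) = (3, 15.5777) = u.
  ||u|| = √((3)² + (15.5777)²) = √(251.6662) ≈ 15.864,
  v_1 = u/||u|| ≈ (0.1891, 0.982) (||v_1|| = 1).

λ_1 = 19.5777,  λ_2 = 3.4223;  v_1 ≈ (0.1891, 0.982)


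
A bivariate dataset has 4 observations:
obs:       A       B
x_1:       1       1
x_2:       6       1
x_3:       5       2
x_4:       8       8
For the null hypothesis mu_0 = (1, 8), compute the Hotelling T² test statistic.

Step 1 — sample mean vector:
  mean(A) = (1 + 6 + 5 + 8) / 4 = 20/4 = 5
  mean(B) = (1 + 1 + 2 + 8) / 4 = 12/4 = 3
  x̄ = (5, 3),  deviation x̄ - mu_0 = (5, 3) - (1, 8) = (4, -5).

Step 2 — sample covariance matrix, S[i,j] = (1/(n-1)) · Σ_k (x_{k,i} - mean_i) · (x_{k,j} - mean_j), divisor n-1 = 3:
  S[A,A] = ((-4)·(-4) + (1)·(1) + (0)·(0) + (3)·(3)) / 3 = 26/3 = 8.6667
  S[A,B] = ((-4)·(-2) + (1)·(-2) + (0)·(-1) + (3)·(5)) / 3 = 21/3 = 7
  S[B,B] = ((-2)·(-2) + (-2)·(-2) + (-1)·(-1) + (5)·(5)) / 3 = 34/3 = 11.3333
  S = [[8.6667, 7],
 [7, 11.3333]].

Step 3 — invert S. det(S) = 8.6667·11.3333 - (7)² = 49.2222.
  S^{-1} = (1/det) · [[d, -b], [-b, a]] = [[0.2302, -0.1422],
 [-0.1422, 0.1761]].

Step 4 — quadratic form (x̄ - mu_0)^T · S^{-1} · (x̄ - mu_0):
  S^{-1} · (x̄ - mu_0) = (1.6321, -1.4492),
  (x̄ - mu_0)^T · [...] = (4)·(1.6321) + (-5)·(-1.4492) = 13.7743.

Step 5 — scale by n: T² = 4 · 13.7743 = 55.0971.

T² ≈ 55.0971


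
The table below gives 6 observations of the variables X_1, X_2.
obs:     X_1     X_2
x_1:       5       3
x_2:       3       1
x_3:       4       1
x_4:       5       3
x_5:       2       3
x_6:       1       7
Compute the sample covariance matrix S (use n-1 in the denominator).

Step 1 — column means:
  mean(X_1) = (5 + 3 + 4 + 5 + 2 + 1) / 6 = 20/6 = 3.3333
  mean(X_2) = (3 + 1 + 1 + 3 + 3 + 7) / 6 = 18/6 = 3

Step 2 — sample covariance S[i,j] = (1/(n-1)) · Σ_k (x_{k,i} - mean_i) · (x_{k,j} - mean_j), with n-1 = 5.
  S[X_1,X_1] = ((1.6667)·(1.6667) + (-0.3333)·(-0.3333) + (0.6667)·(0.6667) + (1.6667)·(1.6667) + (-1.3333)·(-1.3333) + (-2.3333)·(-2.3333)) / 5 = 13.3333/5 = 2.6667
  S[X_1,X_2] = ((1.6667)·(0) + (-0.3333)·(-2) + (0.6667)·(-2) + (1.6667)·(0) + (-1.3333)·(0) + (-2.3333)·(4)) / 5 = -10/5 = -2
  S[X_2,X_2] = ((0)·(0) + (-2)·(-2) + (-2)·(-2) + (0)·(0) + (0)·(0) + (4)·(4)) / 5 = 24/5 = 4.8

S is symmetric (S[j,i] = S[i,j]). Assembling:

S = [[2.6667, -2],
 [-2, 4.8]]


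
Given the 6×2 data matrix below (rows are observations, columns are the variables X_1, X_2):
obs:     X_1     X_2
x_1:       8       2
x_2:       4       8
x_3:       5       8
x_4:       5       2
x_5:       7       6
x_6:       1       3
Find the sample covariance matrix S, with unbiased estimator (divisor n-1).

Step 1 — column means:
  mean(X_1) = (8 + 4 + 5 + 5 + 7 + 1) / 6 = 30/6 = 5
  mean(X_2) = (2 + 8 + 8 + 2 + 6 + 3) / 6 = 29/6 = 4.8333

Step 2 — sample covariance S[i,j] = (1/(n-1)) · Σ_k (x_{k,i} - mean_i) · (x_{k,j} - mean_j), with n-1 = 5.
  S[X_1,X_1] = ((3)·(3) + (-1)·(-1) + (0)·(0) + (0)·(0) + (2)·(2) + (-4)·(-4)) / 5 = 30/5 = 6
  S[X_1,X_2] = ((3)·(-2.8333) + (-1)·(3.1667) + (0)·(3.1667) + (0)·(-2.8333) + (2)·(1.1667) + (-4)·(-1.8333)) / 5 = -2/5 = -0.4
  S[X_2,X_2] = ((-2.8333)·(-2.8333) + (3.1667)·(3.1667) + (3.1667)·(3.1667) + (-2.8333)·(-2.8333) + (1.1667)·(1.1667) + (-1.8333)·(-1.8333)) / 5 = 40.8333/5 = 8.1667

S is symmetric (S[j,i] = S[i,j]). Assembling:

S = [[6, -0.4],
 [-0.4, 8.1667]]


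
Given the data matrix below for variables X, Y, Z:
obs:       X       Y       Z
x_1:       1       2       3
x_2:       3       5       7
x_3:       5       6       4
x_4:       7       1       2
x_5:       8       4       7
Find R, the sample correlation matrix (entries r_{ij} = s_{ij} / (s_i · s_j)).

Step 1 — column means:
  mean(X) = (1 + 3 + 5 + 7 + 8) / 5 = 24/5 = 4.8
  mean(Y) = (2 + 5 + 6 + 1 + 4) / 5 = 18/5 = 3.6
  mean(Z) = (3 + 7 + 4 + 2 + 7) / 5 = 23/5 = 4.6

Step 2 — sample variances and covariances s[i,j] = (1/(n-1)) · Σ_k (x_{k,i} - mean_i) · (x_{k,j} - mean_j), with n-1 = 4:
  s[X,X] = ((-3.8)·(-3.8) + (-1.8)·(-1.8) + (0.2)·(0.2) + (2.2)·(2.2) + (3.2)·(3.2)) / 4 = 32.8/4 = 8.2
  s[X,Y] = ((-3.8)·(-1.6) + (-1.8)·(1.4) + (0.2)·(2.4) + (2.2)·(-2.6) + (3.2)·(0.4)) / 4 = -0.4/4 = -0.1
  s[X,Z] = ((-3.8)·(-1.6) + (-1.8)·(2.4) + (0.2)·(-0.6) + (2.2)·(-2.6) + (3.2)·(2.4)) / 4 = 3.6/4 = 0.9
  s[Y,Y] = ((-1.6)·(-1.6) + (1.4)·(1.4) + (2.4)·(2.4) + (-2.6)·(-2.6) + (0.4)·(0.4)) / 4 = 17.2/4 = 4.3
  s[Y,Z] = ((-1.6)·(-1.6) + (1.4)·(2.4) + (2.4)·(-0.6) + (-2.6)·(-2.6) + (0.4)·(2.4)) / 4 = 12.2/4 = 3.05
  s[Z,Z] = ((-1.6)·(-1.6) + (2.4)·(2.4) + (-0.6)·(-0.6) + (-2.6)·(-2.6) + (2.4)·(2.4)) / 4 = 21.2/4 = 5.3
  Sample standard deviations s_i = √(s[i,i]):
  s(X) = √(8.2) = 2.8636
  s(Y) = √(4.3) = 2.0736
  s(Z) = √(5.3) = 2.3022

Step 3 — r_{ij} = s_{ij} / (s_i · s_j):
  r[X,X] = 1 (diagonal).
  r[X,Y] = -0.1 / (2.8636 · 2.0736) = -0.1 / 5.938 = -0.0168
  r[X,Z] = 0.9 / (2.8636 · 2.3022) = 0.9 / 6.5924 = 0.1365
  r[Y,Y] = 1 (diagonal).
  r[Y,Z] = 3.05 / (2.0736 · 2.3022) = 3.05 / 4.7739 = 0.6389
  r[Z,Z] = 1 (diagonal).

R is symmetric with unit diagonal. Assembling:

R = [[1, -0.0168, 0.1365],
 [-0.0168, 1, 0.6389],
 [0.1365, 0.6389, 1]]


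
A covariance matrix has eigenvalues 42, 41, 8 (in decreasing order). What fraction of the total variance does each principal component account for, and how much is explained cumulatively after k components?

Step 1 — total variance = trace(Sigma) = Σ λ_i = 42 + 41 + 8 = 91.

Step 2 — fraction explained by component i = λ_i / Σ λ:
  PC1: 42/91 = 0.4615
  PC2: 41/91 = 0.4505
  PC3: 8/91 = 0.0879

Step 3 — cumulative fraction after k components = (λ_1 + ... + λ_k) / Σ λ:
  k = 1: 42/91 = 0.4615
  k = 2: (42 + 41)/91 = 83/91 = 0.9121
  k = 3: (42 + 41 + 8)/91 = 91/91 = 1

Summary (fraction, with percent):

explained: PC1 0.4615 (46.15%), PC2 0.4505 (45.05%), PC3 0.0879 (8.79%);  cumulative: 0.4615, 0.9121, 1


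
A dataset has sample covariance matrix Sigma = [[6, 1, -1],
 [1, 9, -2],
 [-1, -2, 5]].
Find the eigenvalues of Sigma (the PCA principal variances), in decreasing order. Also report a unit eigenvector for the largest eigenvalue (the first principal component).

Step 1 — characteristic polynomial p(λ) = det(λI - Sigma) = λ³ - tr·λ² + c_1·λ - det, where tr = trace, c_1 = sum of the principal 2×2 minors, det = det(Sigma):
  tr = 6 + 9 + 5 = 20,
  c_1 = (6·9 - (1)²) + (6·5 - (-1)²) + (9·5 - (-2)²) = 53 + 29 + 41 = 123,
  det = 6·(9·5 - (-2)²) - (1)·((1)·5 - (-2)·(-1)) + (-1)·((1)·(-2) - 9·(-1)) = 6·(41) - (1)·(3) + (-1)·(7) = 236.
  So p(λ) = λ³ - 20λ² + 123λ - 236.
Step 2 — look for an integer root (rational root theorem: any rational root is an integer divisor of 236). Testing λ = 4:
  p(4) = 64 - 320 + 492 - 236 = 0  ✓
  Dividing out (λ - 4): p(λ) = (λ - 4)(λ² - 16λ + 59).
Step 3 — remaining eigenvalues from the quadratic λ² - 16λ + 59 = 0:
  Δ = 16² - 4·59 = 256 - 236 = 20,  λ = (16 ± √20)/2 = (16 ± 4.4721)/2 ≈ 10.2361 or 5.7639.
  Sorted: λ_1 = 10.2361,  λ_2 = 5.7639,  λ_3 = 4  (check: sum = 20 = tr ✓).

Step 4 — unit eigenvector for λ_1 ≈ 10.2361: v spans the null space of (Sigma - λ_1 I), whose rows are
  r_1 = (-4.2361, 1, -1),  r_2 = (1, -1.2361, -2),  r_3 = (-1, -2, -5.2361).
  v is orthogonal to every row, so take v ∝ r_1 × r_2 = ((1)·(-2) - (-1)·(-1.2361), (-1)·(1) - (-4.2361)·(-2), (-4.2361)·(-1.2361) - (1)·(1)) ≈ (-3.2361, -9.4721, 4.2361).
  Rescale (multiply by -1 so the first nonzero entry is positive): u = (3.2361, 9.4721, -4.2361).
  ||u|| = √((3.2361)² + (9.4721)² + (-4.2361)²) = √(118.1378) ≈ 10.8691,  v_1 = u/||u|| ≈ (0.2977, 0.8715, -0.3897) (||v_1|| = 1).

λ_1 = 10.2361,  λ_2 = 5.7639,  λ_3 = 4;  v_1 ≈ (0.2977, 0.8715, -0.3897)


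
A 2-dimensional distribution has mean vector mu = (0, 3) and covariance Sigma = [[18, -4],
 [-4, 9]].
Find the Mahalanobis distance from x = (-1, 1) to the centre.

Step 1 — centre the observation: (x - mu) = (-1, -2).

Step 2 — invert Sigma. det(Sigma) = 18·9 - (-4)² = 146.
  Sigma^{-1} = (1/det) · [[d, -b], [-b, a]] = [[0.0616, 0.0274],
 [0.0274, 0.1233]].

Step 3 — form the quadratic (x - mu)^T · Sigma^{-1} · (x - mu):
  Sigma^{-1} · (x - mu) = (-0.1164, -0.274).
  (x - mu)^T · [Sigma^{-1} · (x - mu)] = (-1)·(-0.1164) + (-2)·(-0.274) = 0.6644.

Step 4 — take square root: d = √(0.6644) ≈ 0.8151.

d(x, mu) = √(0.6644) ≈ 0.8151


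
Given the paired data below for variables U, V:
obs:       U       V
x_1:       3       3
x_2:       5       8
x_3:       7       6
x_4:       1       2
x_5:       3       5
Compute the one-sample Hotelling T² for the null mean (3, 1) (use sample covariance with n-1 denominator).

Step 1 — sample mean vector:
  mean(U) = (3 + 5 + 7 + 1 + 3) / 5 = 19/5 = 3.8
  mean(V) = (3 + 8 + 6 + 2 + 5) / 5 = 24/5 = 4.8
  x̄ = (3.8, 4.8),  deviation x̄ - mu_0 = (3.8, 4.8) - (3, 1) = (0.8, 3.8).

Step 2 — sample covariance matrix, S[i,j] = (1/(n-1)) · Σ_k (x_{k,i} - mean_i) · (x_{k,j} - mean_j), divisor n-1 = 4:
  S[U,U] = ((-0.8)·(-0.8) + (1.2)·(1.2) + (3.2)·(3.2) + (-2.8)·(-2.8) + (-0.8)·(-0.8)) / 4 = 20.8/4 = 5.2
  S[U,V] = ((-0.8)·(-1.8) + (1.2)·(3.2) + (3.2)·(1.2) + (-2.8)·(-2.8) + (-0.8)·(0.2)) / 4 = 16.8/4 = 4.2
  S[V,V] = ((-1.8)·(-1.8) + (3.2)·(3.2) + (1.2)·(1.2) + (-2.8)·(-2.8) + (0.2)·(0.2)) / 4 = 22.8/4 = 5.7
  S = [[5.2, 4.2],
 [4.2, 5.7]].

Step 3 — invert S. det(S) = 5.2·5.7 - (4.2)² = 12.
  S^{-1} = (1/det) · [[d, -b], [-b, a]] = [[0.475, -0.35],
 [-0.35, 0.4333]].

Step 4 — quadratic form (x̄ - mu_0)^T · S^{-1} · (x̄ - mu_0):
  S^{-1} · (x̄ - mu_0) = (-0.95, 1.3667),
  (x̄ - mu_0)^T · [...] = (0.8)·(-0.95) + (3.8)·(1.3667) = 4.4333.

Step 5 — scale by n: T² = 5 · 4.4333 = 22.1667.

T² ≈ 22.1667


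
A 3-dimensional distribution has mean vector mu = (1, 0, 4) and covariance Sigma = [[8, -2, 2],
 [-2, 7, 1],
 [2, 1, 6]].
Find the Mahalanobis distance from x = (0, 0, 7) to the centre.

Step 1 — centre the observation: (x - mu) = (-1, 0, 3).

Step 2 — invert Sigma (cofactor / det for 3×3, or solve directly):
  Sigma^{-1} = [[0.153, 0.0522, -0.0597],
 [0.0522, 0.1642, -0.0448],
 [-0.0597, -0.0448, 0.194]].

Step 3 — form the quadratic (x - mu)^T · Sigma^{-1} · (x - mu):
  Sigma^{-1} · (x - mu) = (-0.3321, -0.1866, 0.6418).
  (x - mu)^T · [Sigma^{-1} · (x - mu)] = (-1)·(-0.3321) + (0)·(-0.1866) + (3)·(0.6418) = 2.2575.

Step 4 — take square root: d = √(2.2575) ≈ 1.5025.

d(x, mu) = √(2.2575) ≈ 1.5025


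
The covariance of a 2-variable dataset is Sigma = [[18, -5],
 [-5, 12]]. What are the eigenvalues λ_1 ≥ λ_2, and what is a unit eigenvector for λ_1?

Step 1 — characteristic polynomial of 2×2 Sigma:
  det(Sigma - λI) = λ² - trace · λ + det = 0.
  trace = 18 + 12 = 30, det = 18·12 - (-5)² = 191.
Step 2 — discriminant:
  Δ = trace² - 4·det = 900 - 764 = 136.
Step 3 — eigenvalues:
  λ = (trace ± √Δ)/2 = (30 ± 11.6619)/2,
  λ_1 = 20.831,  λ_2 = 9.169.

Step 4 — unit eigenvector for λ_1: solve (Sigma - λ_1 I)v = 0. First row:
  (18 - 20.831)·v_x + (-5)·v_y = 0, i.e. (-2.831)·v_x + (-5)·v_y = 0,
  so v ∝ (b, λ_1 - a) = (-5, 2.831); multiply by -1 so the first entry is positive: u = (5, -2.831).
  ||u|| = √((5)² + (-2.831)²) = √(33.0143) ≈ 5.7458,
  v_1 = u/||u|| ≈ (0.8702, -0.4927) (||v_1|| = 1).

λ_1 = 20.831,  λ_2 = 9.169;  v_1 ≈ (0.8702, -0.4927)


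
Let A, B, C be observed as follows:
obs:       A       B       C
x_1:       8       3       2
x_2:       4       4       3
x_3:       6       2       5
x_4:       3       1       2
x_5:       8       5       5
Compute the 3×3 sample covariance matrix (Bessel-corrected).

Step 1 — column means:
  mean(A) = (8 + 4 + 6 + 3 + 8) / 5 = 29/5 = 5.8
  mean(B) = (3 + 4 + 2 + 1 + 5) / 5 = 15/5 = 3
  mean(C) = (2 + 3 + 5 + 2 + 5) / 5 = 17/5 = 3.4

Step 2 — sample covariance S[i,j] = (1/(n-1)) · Σ_k (x_{k,i} - mean_i) · (x_{k,j} - mean_j), with n-1 = 4.
  S[A,A] = ((2.2)·(2.2) + (-1.8)·(-1.8) + (0.2)·(0.2) + (-2.8)·(-2.8) + (2.2)·(2.2)) / 4 = 20.8/4 = 5.2
  S[A,B] = ((2.2)·(0) + (-1.8)·(1) + (0.2)·(-1) + (-2.8)·(-2) + (2.2)·(2)) / 4 = 8/4 = 2
  S[A,C] = ((2.2)·(-1.4) + (-1.8)·(-0.4) + (0.2)·(1.6) + (-2.8)·(-1.4) + (2.2)·(1.6)) / 4 = 5.4/4 = 1.35
  S[B,B] = ((0)·(0) + (1)·(1) + (-1)·(-1) + (-2)·(-2) + (2)·(2)) / 4 = 10/4 = 2.5
  S[B,C] = ((0)·(-1.4) + (1)·(-0.4) + (-1)·(1.6) + (-2)·(-1.4) + (2)·(1.6)) / 4 = 4/4 = 1
  S[C,C] = ((-1.4)·(-1.4) + (-0.4)·(-0.4) + (1.6)·(1.6) + (-1.4)·(-1.4) + (1.6)·(1.6)) / 4 = 9.2/4 = 2.3

S is symmetric (S[j,i] = S[i,j]). Assembling:

S = [[5.2, 2, 1.35],
 [2, 2.5, 1],
 [1.35, 1, 2.3]]


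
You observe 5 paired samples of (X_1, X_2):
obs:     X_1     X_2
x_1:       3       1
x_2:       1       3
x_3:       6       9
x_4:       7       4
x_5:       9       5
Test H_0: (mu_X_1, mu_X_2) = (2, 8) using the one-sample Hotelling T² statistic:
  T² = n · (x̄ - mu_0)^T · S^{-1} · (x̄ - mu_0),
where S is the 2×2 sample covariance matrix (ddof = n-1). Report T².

Step 1 — sample mean vector:
  mean(X_1) = (3 + 1 + 6 + 7 + 9) / 5 = 26/5 = 5.2
  mean(X_2) = (1 + 3 + 9 + 4 + 5) / 5 = 22/5 = 4.4
  x̄ = (5.2, 4.4),  deviation x̄ - mu_0 = (5.2, 4.4) - (2, 8) = (3.2, -3.6).

Step 2 — sample covariance matrix, S[i,j] = (1/(n-1)) · Σ_k (x_{k,i} - mean_i) · (x_{k,j} - mean_j), divisor n-1 = 4:
  S[X_1,X_1] = ((-2.2)·(-2.2) + (-4.2)·(-4.2) + (0.8)·(0.8) + (1.8)·(1.8) + (3.8)·(3.8)) / 4 = 40.8/4 = 10.2
  S[X_1,X_2] = ((-2.2)·(-3.4) + (-4.2)·(-1.4) + (0.8)·(4.6) + (1.8)·(-0.4) + (3.8)·(0.6)) / 4 = 18.6/4 = 4.65
  S[X_2,X_2] = ((-3.4)·(-3.4) + (-1.4)·(-1.4) + (4.6)·(4.6) + (-0.4)·(-0.4) + (0.6)·(0.6)) / 4 = 35.2/4 = 8.8
  S = [[10.2, 4.65],
 [4.65, 8.8]].

Step 3 — invert S. det(S) = 10.2·8.8 - (4.65)² = 68.1375.
  S^{-1} = (1/det) · [[d, -b], [-b, a]] = [[0.1292, -0.0682],
 [-0.0682, 0.1497]].

Step 4 — quadratic form (x̄ - mu_0)^T · S^{-1} · (x̄ - mu_0):
  S^{-1} · (x̄ - mu_0) = (0.659, -0.7573),
  (x̄ - mu_0)^T · [...] = (3.2)·(0.659) + (-3.6)·(-0.7573) = 4.8349.

Step 5 — scale by n: T² = 5 · 4.8349 = 24.1746.

T² ≈ 24.1746


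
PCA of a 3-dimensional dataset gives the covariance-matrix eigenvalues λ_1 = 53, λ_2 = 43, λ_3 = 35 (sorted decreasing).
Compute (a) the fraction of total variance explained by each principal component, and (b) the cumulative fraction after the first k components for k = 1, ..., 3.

Step 1 — total variance = trace(Sigma) = Σ λ_i = 53 + 43 + 35 = 131.

Step 2 — fraction explained by component i = λ_i / Σ λ:
  PC1: 53/131 = 0.4046
  PC2: 43/131 = 0.3282
  PC3: 35/131 = 0.2672

Step 3 — cumulative fraction after k components = (λ_1 + ... + λ_k) / Σ λ:
  k = 1: 53/131 = 0.4046
  k = 2: (53 + 43)/131 = 96/131 = 0.7328
  k = 3: (53 + 43 + 35)/131 = 131/131 = 1

Summary (fraction, with percent):

explained: PC1 0.4046 (40.46%), PC2 0.3282 (32.82%), PC3 0.2672 (26.72%);  cumulative: 0.4046, 0.7328, 1


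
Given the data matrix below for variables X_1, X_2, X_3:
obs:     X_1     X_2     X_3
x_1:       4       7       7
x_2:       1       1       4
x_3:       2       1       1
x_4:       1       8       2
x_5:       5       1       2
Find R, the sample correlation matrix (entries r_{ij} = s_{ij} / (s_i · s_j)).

Step 1 — column means:
  mean(X_1) = (4 + 1 + 2 + 1 + 5) / 5 = 13/5 = 2.6
  mean(X_2) = (7 + 1 + 1 + 8 + 1) / 5 = 18/5 = 3.6
  mean(X_3) = (7 + 4 + 1 + 2 + 2) / 5 = 16/5 = 3.2

Step 2 — sample variances and covariances s[i,j] = (1/(n-1)) · Σ_k (x_{k,i} - mean_i) · (x_{k,j} - mean_j), with n-1 = 4:
  s[X_1,X_1] = ((1.4)·(1.4) + (-1.6)·(-1.6) + (-0.6)·(-0.6) + (-1.6)·(-1.6) + (2.4)·(2.4)) / 4 = 13.2/4 = 3.3
  s[X_1,X_2] = ((1.4)·(3.4) + (-1.6)·(-2.6) + (-0.6)·(-2.6) + (-1.6)·(4.4) + (2.4)·(-2.6)) / 4 = -2.8/4 = -0.7
  s[X_1,X_3] = ((1.4)·(3.8) + (-1.6)·(0.8) + (-0.6)·(-2.2) + (-1.6)·(-1.2) + (2.4)·(-1.2)) / 4 = 4.4/4 = 1.1
  s[X_2,X_2] = ((3.4)·(3.4) + (-2.6)·(-2.6) + (-2.6)·(-2.6) + (4.4)·(4.4) + (-2.6)·(-2.6)) / 4 = 51.2/4 = 12.8
  s[X_2,X_3] = ((3.4)·(3.8) + (-2.6)·(0.8) + (-2.6)·(-2.2) + (4.4)·(-1.2) + (-2.6)·(-1.2)) / 4 = 14.4/4 = 3.6
  s[X_3,X_3] = ((3.8)·(3.8) + (0.8)·(0.8) + (-2.2)·(-2.2) + (-1.2)·(-1.2) + (-1.2)·(-1.2)) / 4 = 22.8/4 = 5.7
  Sample standard deviations s_i = √(s[i,i]):
  s(X_1) = √(3.3) = 1.8166
  s(X_2) = √(12.8) = 3.5777
  s(X_3) = √(5.7) = 2.3875

Step 3 — r_{ij} = s_{ij} / (s_i · s_j):
  r[X_1,X_1] = 1 (diagonal).
  r[X_1,X_2] = -0.7 / (1.8166 · 3.5777) = -0.7 / 6.4992 = -0.1077
  r[X_1,X_3] = 1.1 / (1.8166 · 2.3875) = 1.1 / 4.337 = 0.2536
  r[X_2,X_2] = 1 (diagonal).
  r[X_2,X_3] = 3.6 / (3.5777 · 2.3875) = 3.6 / 8.5417 = 0.4215
  r[X_3,X_3] = 1 (diagonal).

R is symmetric with unit diagonal. Assembling:

R = [[1, -0.1077, 0.2536],
 [-0.1077, 1, 0.4215],
 [0.2536, 0.4215, 1]]


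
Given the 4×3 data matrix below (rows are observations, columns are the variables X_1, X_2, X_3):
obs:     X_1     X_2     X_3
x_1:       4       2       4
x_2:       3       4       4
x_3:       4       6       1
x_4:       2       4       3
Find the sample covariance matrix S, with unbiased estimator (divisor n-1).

Step 1 — column means:
  mean(X_1) = (4 + 3 + 4 + 2) / 4 = 13/4 = 3.25
  mean(X_2) = (2 + 4 + 6 + 4) / 4 = 16/4 = 4
  mean(X_3) = (4 + 4 + 1 + 3) / 4 = 12/4 = 3

Step 2 — sample covariance S[i,j] = (1/(n-1)) · Σ_k (x_{k,i} - mean_i) · (x_{k,j} - mean_j), with n-1 = 3.
  S[X_1,X_1] = ((0.75)·(0.75) + (-0.25)·(-0.25) + (0.75)·(0.75) + (-1.25)·(-1.25)) / 3 = 2.75/3 = 0.9167
  S[X_1,X_2] = ((0.75)·(-2) + (-0.25)·(0) + (0.75)·(2) + (-1.25)·(0)) / 3 = 0/3 = 0
  S[X_1,X_3] = ((0.75)·(1) + (-0.25)·(1) + (0.75)·(-2) + (-1.25)·(0)) / 3 = -1/3 = -0.3333
  S[X_2,X_2] = ((-2)·(-2) + (0)·(0) + (2)·(2) + (0)·(0)) / 3 = 8/3 = 2.6667
  S[X_2,X_3] = ((-2)·(1) + (0)·(1) + (2)·(-2) + (0)·(0)) / 3 = -6/3 = -2
  S[X_3,X_3] = ((1)·(1) + (1)·(1) + (-2)·(-2) + (0)·(0)) / 3 = 6/3 = 2

S is symmetric (S[j,i] = S[i,j]). Assembling:

S = [[0.9167, 0, -0.3333],
 [0, 2.6667, -2],
 [-0.3333, -2, 2]]


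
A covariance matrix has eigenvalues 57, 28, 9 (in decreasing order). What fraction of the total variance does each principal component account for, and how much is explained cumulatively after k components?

Step 1 — total variance = trace(Sigma) = Σ λ_i = 57 + 28 + 9 = 94.

Step 2 — fraction explained by component i = λ_i / Σ λ:
  PC1: 57/94 = 0.6064
  PC2: 28/94 = 0.2979
  PC3: 9/94 = 0.0957

Step 3 — cumulative fraction after k components = (λ_1 + ... + λ_k) / Σ λ:
  k = 1: 57/94 = 0.6064
  k = 2: (57 + 28)/94 = 85/94 = 0.9043
  k = 3: (57 + 28 + 9)/94 = 94/94 = 1

Summary (fraction, with percent):

explained: PC1 0.6064 (60.64%), PC2 0.2979 (29.79%), PC3 0.0957 (9.57%);  cumulative: 0.6064, 0.9043, 1


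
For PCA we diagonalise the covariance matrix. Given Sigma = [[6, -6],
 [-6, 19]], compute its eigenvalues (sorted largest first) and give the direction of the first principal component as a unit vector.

Step 1 — characteristic polynomial of 2×2 Sigma:
  det(Sigma - λI) = λ² - trace · λ + det = 0.
  trace = 6 + 19 = 25, det = 6·19 - (-6)² = 78.
Step 2 — discriminant:
  Δ = trace² - 4·det = 625 - 312 = 313.
Step 3 — eigenvalues:
  λ = (trace ± √Δ)/2 = (25 ± 17.6918)/2,
  λ_1 = 21.3459,  λ_2 = 3.6541.

Step 4 — unit eigenvector for λ_1: solve (Sigma - λ_1 I)v = 0. First row:
  (6 - 21.3459)·v_x + (-6)·v_y = 0, i.e. (-15.3459)·v_x + (-6)·v_y = 0,
  so v ∝ (b, λ_1 - a) = (-6, 15.3459); multiply by -1 so the first entry is positive: u = (6, -15.3459).
  ||u|| = √((6)² + (-15.3459)²) = √(271.4967) ≈ 16.4772,
  v_1 = u/||u|| ≈ (0.3641, -0.9313) (||v_1|| = 1).

λ_1 = 21.3459,  λ_2 = 3.6541;  v_1 ≈ (0.3641, -0.9313)


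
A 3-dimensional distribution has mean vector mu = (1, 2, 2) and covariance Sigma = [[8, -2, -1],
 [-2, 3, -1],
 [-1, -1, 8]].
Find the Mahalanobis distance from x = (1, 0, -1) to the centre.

Step 1 — centre the observation: (x - mu) = (0, -2, -3).

Step 2 — invert Sigma (cofactor / det for 3×3, or solve directly):
  Sigma^{-1} = [[0.1586, 0.1172, 0.0345],
 [0.1172, 0.4345, 0.069],
 [0.0345, 0.069, 0.1379]].

Step 3 — form the quadratic (x - mu)^T · Sigma^{-1} · (x - mu):
  Sigma^{-1} · (x - mu) = (-0.3379, -1.0759, -0.5517).
  (x - mu)^T · [Sigma^{-1} · (x - mu)] = (0)·(-0.3379) + (-2)·(-1.0759) + (-3)·(-0.5517) = 3.8069.

Step 4 — take square root: d = √(3.8069) ≈ 1.9511.

d(x, mu) = √(3.8069) ≈ 1.9511


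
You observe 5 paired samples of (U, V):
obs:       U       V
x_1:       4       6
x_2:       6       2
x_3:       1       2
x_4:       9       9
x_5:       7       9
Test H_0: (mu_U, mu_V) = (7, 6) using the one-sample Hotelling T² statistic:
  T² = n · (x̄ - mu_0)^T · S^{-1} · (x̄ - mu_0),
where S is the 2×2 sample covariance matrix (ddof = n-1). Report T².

Step 1 — sample mean vector:
  mean(U) = (4 + 6 + 1 + 9 + 7) / 5 = 27/5 = 5.4
  mean(V) = (6 + 2 + 2 + 9 + 9) / 5 = 28/5 = 5.6
  x̄ = (5.4, 5.6),  deviation x̄ - mu_0 = (5.4, 5.6) - (7, 6) = (-1.6, -0.4).

Step 2 — sample covariance matrix, S[i,j] = (1/(n-1)) · Σ_k (x_{k,i} - mean_i) · (x_{k,j} - mean_j), divisor n-1 = 4:
  S[U,U] = ((-1.4)·(-1.4) + (0.6)·(0.6) + (-4.4)·(-4.4) + (3.6)·(3.6) + (1.6)·(1.6)) / 4 = 37.2/4 = 9.3
  S[U,V] = ((-1.4)·(0.4) + (0.6)·(-3.6) + (-4.4)·(-3.6) + (3.6)·(3.4) + (1.6)·(3.4)) / 4 = 30.8/4 = 7.7
  S[V,V] = ((0.4)·(0.4) + (-3.6)·(-3.6) + (-3.6)·(-3.6) + (3.4)·(3.4) + (3.4)·(3.4)) / 4 = 49.2/4 = 12.3
  S = [[9.3, 7.7],
 [7.7, 12.3]].

Step 3 — invert S. det(S) = 9.3·12.3 - (7.7)² = 55.1.
  S^{-1} = (1/det) · [[d, -b], [-b, a]] = [[0.2232, -0.1397],
 [-0.1397, 0.1688]].

Step 4 — quadratic form (x̄ - mu_0)^T · S^{-1} · (x̄ - mu_0):
  S^{-1} · (x̄ - mu_0) = (-0.3013, 0.1561),
  (x̄ - mu_0)^T · [...] = (-1.6)·(-0.3013) + (-0.4)·(0.1561) = 0.4196.

Step 5 — scale by n: T² = 5 · 0.4196 = 2.098.

T² ≈ 2.098


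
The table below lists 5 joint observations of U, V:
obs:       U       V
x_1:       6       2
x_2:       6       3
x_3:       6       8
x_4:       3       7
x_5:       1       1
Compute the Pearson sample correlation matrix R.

Step 1 — column means:
  mean(U) = (6 + 6 + 6 + 3 + 1) / 5 = 22/5 = 4.4
  mean(V) = (2 + 3 + 8 + 7 + 1) / 5 = 21/5 = 4.2

Step 2 — sample variances and covariances s[i,j] = (1/(n-1)) · Σ_k (x_{k,i} - mean_i) · (x_{k,j} - mean_j), with n-1 = 4:
  s[U,U] = ((1.6)·(1.6) + (1.6)·(1.6) + (1.6)·(1.6) + (-1.4)·(-1.4) + (-3.4)·(-3.4)) / 4 = 21.2/4 = 5.3
  s[U,V] = ((1.6)·(-2.2) + (1.6)·(-1.2) + (1.6)·(3.8) + (-1.4)·(2.8) + (-3.4)·(-3.2)) / 4 = 7.6/4 = 1.9
  s[V,V] = ((-2.2)·(-2.2) + (-1.2)·(-1.2) + (3.8)·(3.8) + (2.8)·(2.8) + (-3.2)·(-3.2)) / 4 = 38.8/4 = 9.7
  Sample standard deviations s_i = √(s[i,i]):
  s(U) = √(5.3) = 2.3022
  s(V) = √(9.7) = 3.1145

Step 3 — r_{ij} = s_{ij} / (s_i · s_j):
  r[U,U] = 1 (diagonal).
  r[U,V] = 1.9 / (2.3022 · 3.1145) = 1.9 / 7.1701 = 0.265
  r[V,V] = 1 (diagonal).

R is symmetric with unit diagonal. Assembling:

R = [[1, 0.265],
 [0.265, 1]]
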